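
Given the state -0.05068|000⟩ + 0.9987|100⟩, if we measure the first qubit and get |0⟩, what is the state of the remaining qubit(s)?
-|00⟩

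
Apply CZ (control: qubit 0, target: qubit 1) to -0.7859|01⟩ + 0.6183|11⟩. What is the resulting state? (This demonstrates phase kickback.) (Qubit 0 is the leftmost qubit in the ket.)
-0.7859|01⟩ - 0.6183|11⟩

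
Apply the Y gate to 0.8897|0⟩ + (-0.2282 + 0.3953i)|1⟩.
(0.3953 + 0.2282i)|0⟩ + 0.8897i|1⟩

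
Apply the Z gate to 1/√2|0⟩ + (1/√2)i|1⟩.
1/√2|0⟩ - (1/√2)i|1⟩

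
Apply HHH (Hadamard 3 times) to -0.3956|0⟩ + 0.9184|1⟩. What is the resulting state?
0.3697|0⟩ - 0.9291|1⟩

H² = I, so H^3 = H: a single Hadamard. With (a, b) = (-0.3956, 0.9184), H gives ((a + b)/√2, (a − b)/√2) = (0.3697, -0.9291).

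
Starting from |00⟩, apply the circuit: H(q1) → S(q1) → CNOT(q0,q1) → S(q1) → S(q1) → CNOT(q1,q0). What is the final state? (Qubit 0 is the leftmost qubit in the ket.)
1/√2|00⟩ - (1/√2)i|11⟩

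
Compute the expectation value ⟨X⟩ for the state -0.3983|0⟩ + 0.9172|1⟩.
-0.7306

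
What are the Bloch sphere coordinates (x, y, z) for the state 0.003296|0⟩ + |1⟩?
(0.006592, 0, -1)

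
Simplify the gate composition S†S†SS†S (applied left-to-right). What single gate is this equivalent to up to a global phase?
S†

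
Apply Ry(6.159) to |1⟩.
-0.06205|0⟩ - 0.9981|1⟩

Ry(6.159) = [[cos(θ/2), −sin(θ/2)], [sin(θ/2), cos(θ/2)]]; θ = 6.159, cos(θ/2) ≈ -0.998073, sin(θ/2) ≈ 0.0620528.
With a = amp(|0⟩) = 0 and b = amp(|1⟩) = 1:
new amp(|0⟩) = (-0.998073)·a + (-0.0620528)·b = -0.06205
new amp(|1⟩) = (0.0620528)·a + (-0.998073)·b = -0.9981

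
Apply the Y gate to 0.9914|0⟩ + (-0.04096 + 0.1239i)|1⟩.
(0.1239 + 0.04096i)|0⟩ + 0.9914i|1⟩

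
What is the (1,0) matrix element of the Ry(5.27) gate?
0.4852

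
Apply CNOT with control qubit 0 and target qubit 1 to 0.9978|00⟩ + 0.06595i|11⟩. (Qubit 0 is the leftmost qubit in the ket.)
0.9978|00⟩ + 0.06595i|10⟩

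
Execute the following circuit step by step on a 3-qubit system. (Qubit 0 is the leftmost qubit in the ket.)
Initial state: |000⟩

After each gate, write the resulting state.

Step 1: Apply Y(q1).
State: i|010⟩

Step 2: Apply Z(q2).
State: i|010⟩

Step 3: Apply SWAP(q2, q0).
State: i|010⟩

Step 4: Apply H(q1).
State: (1/√2)i|000⟩ - (1/√2)i|010⟩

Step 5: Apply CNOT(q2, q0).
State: (1/√2)i|000⟩ - (1/√2)i|010⟩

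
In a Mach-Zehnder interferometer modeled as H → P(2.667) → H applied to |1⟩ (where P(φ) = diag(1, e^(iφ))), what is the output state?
(0.9447 - 0.2285i)|0⟩ + (0.05526 + 0.2285i)|1⟩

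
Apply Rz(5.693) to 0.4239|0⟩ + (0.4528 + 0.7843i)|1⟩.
(-0.4056 - 0.1233i)|0⟩ + (-0.6613 - 0.6187i)|1⟩

Rz(5.693) = [[e^(−iθ/2), 0], [0, e^(iθ/2)]] with e^(±iθ/2) = cos(θ/2) ± i·sin(θ/2); θ = 5.693, cos(θ/2) ≈ -0.956775, sin(θ/2) ≈ 0.290829.
With a = amp(|0⟩) = 0.4239 and b = amp(|1⟩) = (0.4528 + 0.7843i):
new amp(|0⟩) = (-0.956775 - 0.290829i)·a = (-0.4056 - 0.1233i)
new amp(|1⟩) = (-0.956775 + 0.290829i)·b = (-0.6613 - 0.6187i)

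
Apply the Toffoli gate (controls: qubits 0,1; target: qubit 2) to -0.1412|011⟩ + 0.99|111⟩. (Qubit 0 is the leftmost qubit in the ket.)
-0.1412|011⟩ + 0.99|110⟩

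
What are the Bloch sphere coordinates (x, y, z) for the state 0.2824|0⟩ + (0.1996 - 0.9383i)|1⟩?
(0.1127, -0.53, -0.8405)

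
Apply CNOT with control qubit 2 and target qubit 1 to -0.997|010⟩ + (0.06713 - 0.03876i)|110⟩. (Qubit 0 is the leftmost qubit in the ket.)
-0.997|010⟩ + (0.06713 - 0.03876i)|110⟩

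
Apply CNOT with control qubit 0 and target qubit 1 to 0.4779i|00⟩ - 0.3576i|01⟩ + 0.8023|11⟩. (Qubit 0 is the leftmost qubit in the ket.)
0.4779i|00⟩ - 0.3576i|01⟩ + 0.8023|10⟩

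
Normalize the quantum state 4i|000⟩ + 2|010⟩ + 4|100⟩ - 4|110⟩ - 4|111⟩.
0.4851i|000⟩ + 0.2425|010⟩ + 0.4851|100⟩ - 0.4851|110⟩ - 0.4851|111⟩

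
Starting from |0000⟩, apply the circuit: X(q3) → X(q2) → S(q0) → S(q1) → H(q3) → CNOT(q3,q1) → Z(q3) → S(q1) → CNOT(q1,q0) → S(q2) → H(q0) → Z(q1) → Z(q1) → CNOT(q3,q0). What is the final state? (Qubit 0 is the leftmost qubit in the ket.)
(1/2)i|0010⟩ + 1/2|0111⟩ + (1/2)i|1010⟩ - 1/2|1111⟩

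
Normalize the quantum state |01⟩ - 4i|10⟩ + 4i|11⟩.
0.1741|01⟩ - 0.6963i|10⟩ + 0.6963i|11⟩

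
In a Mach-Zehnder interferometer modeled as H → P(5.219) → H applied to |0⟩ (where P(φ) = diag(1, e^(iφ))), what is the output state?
(0.7426 - 0.4372i)|0⟩ + (0.2574 + 0.4372i)|1⟩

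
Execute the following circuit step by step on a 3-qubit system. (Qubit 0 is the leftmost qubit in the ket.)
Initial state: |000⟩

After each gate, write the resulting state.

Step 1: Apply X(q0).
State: |100⟩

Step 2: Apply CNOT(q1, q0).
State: |100⟩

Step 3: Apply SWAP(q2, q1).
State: |100⟩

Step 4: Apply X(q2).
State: |101⟩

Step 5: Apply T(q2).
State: (1/√2 + (1/√2)i)|101⟩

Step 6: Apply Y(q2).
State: (1/√2 - (1/√2)i)|100⟩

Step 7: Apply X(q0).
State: (1/√2 - (1/√2)i)|000⟩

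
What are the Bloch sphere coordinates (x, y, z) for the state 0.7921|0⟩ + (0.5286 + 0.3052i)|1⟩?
(0.8374, 0.4835, 0.2549)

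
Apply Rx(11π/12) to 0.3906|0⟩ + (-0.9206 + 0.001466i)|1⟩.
(0.05244 + 0.9127i)|0⟩ + (-0.1202 - 0.3871i)|1⟩

Rx(11π/12) = [[cos(θ/2), −i·sin(θ/2)], [−i·sin(θ/2), cos(θ/2)]]; θ = 11π/12, cos(θ/2) ≈ 0.130526, sin(θ/2) ≈ 0.991445.
With a = amp(|0⟩) = 0.3906 and b = amp(|1⟩) = (-0.9206 + 0.001466i):
new amp(|0⟩) = (0.130526)·a + (-0.991445i)·b = (0.05244 + 0.9127i)
new amp(|1⟩) = (-0.991445i)·a + (0.130526)·b = (-0.1202 - 0.3871i)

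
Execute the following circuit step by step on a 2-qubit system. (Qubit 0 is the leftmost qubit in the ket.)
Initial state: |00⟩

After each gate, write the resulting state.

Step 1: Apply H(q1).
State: 1/√2|00⟩ + 1/√2|01⟩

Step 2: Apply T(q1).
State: 1/√2|00⟩ + (1/2 + (1/2)i)|01⟩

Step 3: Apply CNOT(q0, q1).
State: 1/√2|00⟩ + (1/2 + (1/2)i)|01⟩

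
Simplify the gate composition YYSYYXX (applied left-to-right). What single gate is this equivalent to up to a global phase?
S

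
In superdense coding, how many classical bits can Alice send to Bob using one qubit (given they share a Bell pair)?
2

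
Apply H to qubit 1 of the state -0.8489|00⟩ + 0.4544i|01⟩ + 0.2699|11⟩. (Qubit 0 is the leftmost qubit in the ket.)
(-0.6003 + 0.3213i)|00⟩ + (-0.6003 - 0.3213i)|01⟩ + 0.1908|10⟩ - 0.1908|11⟩

H on qubit 1 mixes each pair of kets that differ only in qubit 1: amplitudes (a, b) of (|…0…⟩, |…1…⟩) become ((a + b)/√2, (a − b)/√2). Kets absent from the input have amplitude 0.
(|00⟩, |01⟩): (a, b) = (-0.8489, 0.4544i) → ((-0.6003 + 0.3213i), (-0.6003 - 0.3213i))
(|10⟩, |11⟩): (a, b) = (0, 0.2699) → (0.1908, -0.1908)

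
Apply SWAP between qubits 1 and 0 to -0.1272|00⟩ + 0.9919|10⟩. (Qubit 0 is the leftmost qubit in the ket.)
-0.1272|00⟩ + 0.9919|01⟩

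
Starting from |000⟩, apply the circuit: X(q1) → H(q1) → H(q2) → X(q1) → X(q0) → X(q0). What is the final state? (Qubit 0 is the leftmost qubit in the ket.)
-1/2|000⟩ - 1/2|001⟩ + 1/2|010⟩ + 1/2|011⟩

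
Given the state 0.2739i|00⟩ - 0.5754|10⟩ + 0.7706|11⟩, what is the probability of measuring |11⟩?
0.5938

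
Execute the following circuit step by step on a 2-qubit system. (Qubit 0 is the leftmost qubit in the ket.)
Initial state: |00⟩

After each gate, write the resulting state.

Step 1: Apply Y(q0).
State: i|10⟩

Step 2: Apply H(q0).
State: (1/√2)i|00⟩ - (1/√2)i|10⟩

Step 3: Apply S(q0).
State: (1/√2)i|00⟩ + 1/√2|10⟩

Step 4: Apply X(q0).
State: 1/√2|00⟩ + (1/√2)i|10⟩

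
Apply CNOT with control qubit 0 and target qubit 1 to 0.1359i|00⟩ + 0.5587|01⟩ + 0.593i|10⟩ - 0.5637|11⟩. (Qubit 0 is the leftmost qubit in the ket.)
0.1359i|00⟩ + 0.5587|01⟩ - 0.5637|10⟩ + 0.593i|11⟩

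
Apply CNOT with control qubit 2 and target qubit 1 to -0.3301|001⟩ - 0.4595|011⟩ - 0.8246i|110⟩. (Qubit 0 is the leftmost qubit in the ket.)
-0.4595|001⟩ - 0.3301|011⟩ - 0.8246i|110⟩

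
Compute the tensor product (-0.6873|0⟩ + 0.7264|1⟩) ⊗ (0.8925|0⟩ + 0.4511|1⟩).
-0.6134|00⟩ - 0.31|01⟩ + 0.6483|10⟩ + 0.3277|11⟩

amp(|b₁b₂…⟩) = product of the factor amplitudes for bits b₁, b₂, …; only kets whose every factor amplitude is nonzero survive.
|00⟩: (-0.6873)(0.8925) = -0.6134
|01⟩: (-0.6873)(0.4511) = -0.31
|10⟩: (0.7264)(0.8925) = 0.6483
|11⟩: (0.7264)(0.4511) = 0.3277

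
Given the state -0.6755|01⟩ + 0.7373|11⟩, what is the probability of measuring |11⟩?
0.5436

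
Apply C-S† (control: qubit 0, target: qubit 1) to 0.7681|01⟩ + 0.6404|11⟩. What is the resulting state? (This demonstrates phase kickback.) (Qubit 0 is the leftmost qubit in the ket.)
0.7681|01⟩ - 0.6404i|11⟩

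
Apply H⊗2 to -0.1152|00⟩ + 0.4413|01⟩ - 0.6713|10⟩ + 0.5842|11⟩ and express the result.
0.1195|00⟩ - 0.906|01⟩ + 0.2066|10⟩ + 0.3495|11⟩

H⊗2 gives amp(|y⟩) = (1/2) Σ_x (−1)^(x·y) amp(|x⟩), where x·y is the number of positions in which both x and y have a 1.
|00⟩: (-0.1152 + 0.4413 - 0.6713 + 0.5842)/2 = 0.1195
|01⟩: (-0.1152 - 0.4413 - 0.6713 - 0.5842)/2 = -0.906
|10⟩: (-0.1152 + 0.4413 + 0.6713 - 0.5842)/2 = 0.2066
|11⟩: (-0.1152 - 0.4413 + 0.6713 + 0.5842)/2 = 0.3495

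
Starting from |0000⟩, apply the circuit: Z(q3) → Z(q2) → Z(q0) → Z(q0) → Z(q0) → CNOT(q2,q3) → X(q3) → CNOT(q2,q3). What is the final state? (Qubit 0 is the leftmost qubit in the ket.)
|0001⟩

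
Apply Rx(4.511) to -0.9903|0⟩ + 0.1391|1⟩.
(0.6263 - 0.1077i)|0⟩ + (-0.08797 + 0.7671i)|1⟩

Rx(4.511) = [[cos(θ/2), −i·sin(θ/2)], [−i·sin(θ/2), cos(θ/2)]]; θ = 4.511, cos(θ/2) ≈ -0.632444, sin(θ/2) ≈ 0.774606.
With a = amp(|0⟩) = -0.9903 and b = amp(|1⟩) = 0.1391:
new amp(|0⟩) = (-0.632444)·a + (-0.774606i)·b = (0.6263 - 0.1077i)
new amp(|1⟩) = (-0.774606i)·a + (-0.632444)·b = (-0.08797 + 0.7671i)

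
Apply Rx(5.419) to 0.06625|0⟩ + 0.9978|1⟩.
(-0.06016 - 0.4179i)|0⟩ + (-0.9061 - 0.02774i)|1⟩

Rx(5.419) = [[cos(θ/2), −i·sin(θ/2)], [−i·sin(θ/2), cos(θ/2)]]; θ = 5.419, cos(θ/2) ≈ -0.908091, sin(θ/2) ≈ 0.418772.
With a = amp(|0⟩) = 0.06625 and b = amp(|1⟩) = 0.9978:
new amp(|0⟩) = (-0.908091)·a + (-0.418772i)·b = (-0.06016 - 0.4179i)
new amp(|1⟩) = (-0.418772i)·a + (-0.908091)·b = (-0.9061 - 0.02774i)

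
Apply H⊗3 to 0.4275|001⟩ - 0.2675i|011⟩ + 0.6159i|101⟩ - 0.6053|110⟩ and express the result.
(-0.06286 + 0.1232i)|000⟩ + (-0.3651 - 0.1232i)|001⟩ + (0.3651 + 0.3123i)|010⟩ + (0.06286 - 0.3123i)|011⟩ + (0.3651 - 0.3123i)|100⟩ + (0.06286 + 0.3123i)|101⟩ + (-0.06286 - 0.1232i)|110⟩ + (-0.3651 + 0.1232i)|111⟩

H⊗3 gives amp(|y⟩) = (1/2√2) Σ_x (−1)^(x·y) amp(|x⟩), where x·y is the number of positions in which both x and y have a 1.
|000⟩: (0.4275 - 0.2675i + 0.6159i - 0.6053)/(2√2) = (-0.06286 + 0.1232i)
|001⟩: (-0.4275 + 0.2675i - 0.6159i - 0.6053)/(2√2) = (-0.3651 - 0.1232i)
|010⟩: (0.4275 + 0.2675i + 0.6159i + 0.6053)/(2√2) = (0.3651 + 0.3123i)
|011⟩: (-0.4275 - 0.2675i - 0.6159i + 0.6053)/(2√2) = (0.06286 - 0.3123i)
|100⟩: (0.4275 - 0.2675i - 0.6159i + 0.6053)/(2√2) = (0.3651 - 0.3123i)
|101⟩: (-0.4275 + 0.2675i + 0.6159i + 0.6053)/(2√2) = (0.06286 + 0.3123i)
|110⟩: (0.4275 + 0.2675i - 0.6159i - 0.6053)/(2√2) = (-0.06286 - 0.1232i)
|111⟩: (-0.4275 - 0.2675i + 0.6159i - 0.6053)/(2√2) = (-0.3651 + 0.1232i)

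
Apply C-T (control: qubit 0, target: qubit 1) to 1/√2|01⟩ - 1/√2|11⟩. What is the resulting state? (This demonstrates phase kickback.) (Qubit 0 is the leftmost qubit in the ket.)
1/√2|01⟩ + (-1/2 - (1/2)i)|11⟩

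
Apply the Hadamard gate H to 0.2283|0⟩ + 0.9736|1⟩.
0.8499|0⟩ - 0.527|1⟩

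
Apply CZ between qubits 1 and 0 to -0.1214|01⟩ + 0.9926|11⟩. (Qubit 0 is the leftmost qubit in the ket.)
-0.1214|01⟩ - 0.9926|11⟩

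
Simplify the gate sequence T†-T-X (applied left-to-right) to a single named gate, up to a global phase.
X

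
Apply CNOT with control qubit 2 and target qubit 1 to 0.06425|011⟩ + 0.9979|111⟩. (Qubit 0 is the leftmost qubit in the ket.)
0.06425|001⟩ + 0.9979|101⟩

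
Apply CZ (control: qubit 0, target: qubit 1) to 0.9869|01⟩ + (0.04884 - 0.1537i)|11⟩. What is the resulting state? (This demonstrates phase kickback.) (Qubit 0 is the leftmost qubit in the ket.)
0.9869|01⟩ + (-0.04884 + 0.1537i)|11⟩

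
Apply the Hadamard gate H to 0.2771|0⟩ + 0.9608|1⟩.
0.8753|0⟩ - 0.4834|1⟩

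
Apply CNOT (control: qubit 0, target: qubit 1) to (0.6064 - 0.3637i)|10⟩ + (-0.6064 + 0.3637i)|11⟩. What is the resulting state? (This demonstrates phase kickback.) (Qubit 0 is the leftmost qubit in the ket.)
(-0.6064 + 0.3637i)|10⟩ + (0.6064 - 0.3637i)|11⟩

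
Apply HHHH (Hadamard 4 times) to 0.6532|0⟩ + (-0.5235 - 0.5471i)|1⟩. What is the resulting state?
0.6532|0⟩ + (-0.5235 - 0.5471i)|1⟩

H² = I, so an even number of Hadamards cancels: H^4 = I and the state is unchanged.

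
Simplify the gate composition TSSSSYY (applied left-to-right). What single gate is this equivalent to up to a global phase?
T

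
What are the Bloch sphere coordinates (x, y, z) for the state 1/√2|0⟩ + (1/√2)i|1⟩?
(0, 1, 0)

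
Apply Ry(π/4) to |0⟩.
0.9239|0⟩ + 0.3827|1⟩

Ry(π/4) = [[cos(θ/2), −sin(θ/2)], [sin(θ/2), cos(θ/2)]]; θ = π/4, cos(θ/2) ≈ 0.92388, sin(θ/2) ≈ 0.382683.
With a = amp(|0⟩) = 1 and b = amp(|1⟩) = 0:
new amp(|0⟩) = (0.92388)·a + (-0.382683)·b = 0.9239
new amp(|1⟩) = (0.382683)·a + (0.92388)·b = 0.3827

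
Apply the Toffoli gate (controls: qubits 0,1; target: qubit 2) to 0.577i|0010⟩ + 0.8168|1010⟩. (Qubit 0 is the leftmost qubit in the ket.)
0.577i|0010⟩ + 0.8168|1010⟩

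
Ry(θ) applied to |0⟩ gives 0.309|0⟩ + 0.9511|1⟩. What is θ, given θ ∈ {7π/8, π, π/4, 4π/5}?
4π/5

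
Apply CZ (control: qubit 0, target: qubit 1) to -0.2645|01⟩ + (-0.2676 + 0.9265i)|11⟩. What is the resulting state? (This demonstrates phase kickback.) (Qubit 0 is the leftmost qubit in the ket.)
-0.2645|01⟩ + (0.2676 - 0.9265i)|11⟩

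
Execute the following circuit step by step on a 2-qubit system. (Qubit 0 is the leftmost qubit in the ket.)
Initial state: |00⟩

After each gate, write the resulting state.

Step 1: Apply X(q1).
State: |01⟩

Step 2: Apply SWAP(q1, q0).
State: |10⟩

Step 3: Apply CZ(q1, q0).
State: |10⟩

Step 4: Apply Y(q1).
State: i|11⟩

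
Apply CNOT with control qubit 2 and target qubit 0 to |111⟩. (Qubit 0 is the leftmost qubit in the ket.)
|011⟩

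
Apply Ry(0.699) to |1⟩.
-0.3424|0⟩ + 0.9395|1⟩

Ry(0.699) = [[cos(θ/2), −sin(θ/2)], [sin(θ/2), cos(θ/2)]]; θ = 0.699, cos(θ/2) ≈ 0.939544, sin(θ/2) ≈ 0.342428.
With a = amp(|0⟩) = 0 and b = amp(|1⟩) = 1:
new amp(|0⟩) = (0.939544)·a + (-0.342428)·b = -0.3424
new amp(|1⟩) = (0.342428)·a + (0.939544)·b = 0.9395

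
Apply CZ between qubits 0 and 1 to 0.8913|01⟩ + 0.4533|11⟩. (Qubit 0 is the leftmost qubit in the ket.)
0.8913|01⟩ - 0.4533|11⟩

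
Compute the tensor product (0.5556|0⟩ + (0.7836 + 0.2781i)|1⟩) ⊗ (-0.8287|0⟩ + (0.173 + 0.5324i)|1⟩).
-0.4604|00⟩ + (0.09612 + 0.2958i)|01⟩ + (-0.6494 - 0.2305i)|10⟩ + (-0.0125 + 0.4653i)|11⟩

amp(|b₁b₂…⟩) = product of the factor amplitudes for bits b₁, b₂, …; only kets whose every factor amplitude is nonzero survive.
|00⟩: (0.5556)(-0.8287) = -0.4604
|01⟩: (0.5556)(0.173 + 0.5324i) = (0.09612 + 0.2958i)
|10⟩: (0.7836 + 0.2781i)(-0.8287) = (-0.6494 - 0.2305i)
|11⟩: (0.7836 + 0.2781i)(0.173 + 0.5324i) = (-0.0125 + 0.4653i)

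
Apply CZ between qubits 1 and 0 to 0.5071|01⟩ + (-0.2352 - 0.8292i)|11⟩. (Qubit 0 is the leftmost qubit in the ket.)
0.5071|01⟩ + (0.2352 + 0.8292i)|11⟩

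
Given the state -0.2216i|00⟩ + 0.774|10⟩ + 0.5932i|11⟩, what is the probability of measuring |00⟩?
0.04911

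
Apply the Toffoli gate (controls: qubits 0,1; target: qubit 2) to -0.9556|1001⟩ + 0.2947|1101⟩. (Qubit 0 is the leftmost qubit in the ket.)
-0.9556|1001⟩ + 0.2947|1111⟩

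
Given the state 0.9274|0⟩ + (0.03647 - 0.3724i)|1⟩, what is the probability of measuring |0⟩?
0.8601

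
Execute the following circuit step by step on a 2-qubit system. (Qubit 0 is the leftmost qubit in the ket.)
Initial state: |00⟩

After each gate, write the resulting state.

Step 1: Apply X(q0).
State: |10⟩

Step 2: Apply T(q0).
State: (1/√2 + (1/√2)i)|10⟩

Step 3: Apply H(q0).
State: (1/2 + (1/2)i)|00⟩ + (-1/2 - (1/2)i)|10⟩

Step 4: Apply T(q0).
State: (1/2 + (1/2)i)|00⟩ - (1/√2)i|10⟩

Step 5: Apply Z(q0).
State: (1/2 + (1/2)i)|00⟩ + (1/√2)i|10⟩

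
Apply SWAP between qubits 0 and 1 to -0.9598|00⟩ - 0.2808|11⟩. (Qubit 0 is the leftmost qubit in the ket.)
-0.9598|00⟩ - 0.2808|11⟩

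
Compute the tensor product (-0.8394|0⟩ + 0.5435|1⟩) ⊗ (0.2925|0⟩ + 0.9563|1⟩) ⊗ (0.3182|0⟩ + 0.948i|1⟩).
-0.07813|000⟩ - 0.2328i|001⟩ - 0.2554|010⟩ - 0.761i|011⟩ + 0.05059|100⟩ + 0.1507i|101⟩ + 0.1654|110⟩ + 0.4927i|111⟩

amp(|b₁b₂…⟩) = product of the factor amplitudes for bits b₁, b₂, …; only kets whose every factor amplitude is nonzero survive.
|000⟩: (-0.8394)(0.2925)(0.3182) = -0.07813
|001⟩: (-0.8394)(0.2925)(0.948i) = -0.2328i
|010⟩: (-0.8394)(0.9563)(0.3182) = -0.2554
|011⟩: (-0.8394)(0.9563)(0.948i) = -0.761i
|100⟩: (0.5435)(0.2925)(0.3182) = 0.05059
|101⟩: (0.5435)(0.2925)(0.948i) = 0.1507i
|110⟩: (0.5435)(0.9563)(0.3182) = 0.1654
|111⟩: (0.5435)(0.9563)(0.948i) = 0.4927i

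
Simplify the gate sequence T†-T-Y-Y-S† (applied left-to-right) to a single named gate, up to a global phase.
S†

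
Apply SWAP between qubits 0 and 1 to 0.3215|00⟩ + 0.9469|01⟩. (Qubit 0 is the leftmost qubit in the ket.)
0.3215|00⟩ + 0.9469|10⟩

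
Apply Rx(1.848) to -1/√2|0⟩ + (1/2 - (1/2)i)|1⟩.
(-0.8251 - 0.399i)|0⟩ + (0.3013 + 0.263i)|1⟩

Rx(1.848) = [[cos(θ/2), −i·sin(θ/2)], [−i·sin(θ/2), cos(θ/2)]]; θ = 1.848, cos(θ/2) ≈ 0.602633, sin(θ/2) ≈ 0.798019.
With a = amp(|0⟩) = -1/√2 and b = amp(|1⟩) = (1/2 - (1/2)i):
new amp(|0⟩) = (0.602633)·a + (-0.798019i)·b = (-0.8251 - 0.399i)
new amp(|1⟩) = (-0.798019i)·a + (0.602633)·b = (0.3013 + 0.263i)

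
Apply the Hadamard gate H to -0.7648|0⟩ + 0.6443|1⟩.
-0.08521|0⟩ - 0.9964|1⟩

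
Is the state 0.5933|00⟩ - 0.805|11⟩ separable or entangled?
Entangled

Writing the state as a|00⟩ + b|01⟩ + c|10⟩ + d|11⟩, it is a product state iff ad − bc = 0.
Here (a, b, c, d) = (0.5933, 0, 0, -0.805): ad − bc = (0.5933)(-0.805) − (0)(0) = -0.4776 ≠ 0, so the state is entangled.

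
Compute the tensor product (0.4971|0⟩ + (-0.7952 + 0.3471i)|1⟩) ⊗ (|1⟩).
0.4971|01⟩ + (-0.7952 + 0.3471i)|11⟩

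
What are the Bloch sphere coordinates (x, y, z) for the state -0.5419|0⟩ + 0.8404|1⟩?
(-0.9108, 0, -0.4126)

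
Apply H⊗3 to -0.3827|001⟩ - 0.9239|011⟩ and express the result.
-0.462|000⟩ + 0.462|001⟩ + 0.1913|010⟩ - 0.1913|011⟩ - 0.462|100⟩ + 0.462|101⟩ + 0.1913|110⟩ - 0.1913|111⟩

H⊗3 gives amp(|y⟩) = (1/2√2) Σ_x (−1)^(x·y) amp(|x⟩), where x·y is the number of positions in which both x and y have a 1.
|000⟩: (-0.3827 - 0.9239)/(2√2) = -0.462
|001⟩: (0.3827 + 0.9239)/(2√2) = 0.462
|010⟩: (-0.3827 + 0.9239)/(2√2) = 0.1913
|011⟩: (0.3827 - 0.9239)/(2√2) = -0.1913
|100⟩: (-0.3827 - 0.9239)/(2√2) = -0.462
|101⟩: (0.3827 + 0.9239)/(2√2) = 0.462
|110⟩: (-0.3827 + 0.9239)/(2√2) = 0.1913
|111⟩: (0.3827 - 0.9239)/(2√2) = -0.1913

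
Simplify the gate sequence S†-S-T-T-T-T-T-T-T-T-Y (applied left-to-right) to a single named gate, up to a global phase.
Y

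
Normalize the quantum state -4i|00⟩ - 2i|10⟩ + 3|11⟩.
-0.7428i|00⟩ - 0.3714i|10⟩ + 0.5571|11⟩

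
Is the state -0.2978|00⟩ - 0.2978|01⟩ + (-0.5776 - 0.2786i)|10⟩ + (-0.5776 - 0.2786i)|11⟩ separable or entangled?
Separable

Writing the state as a|00⟩ + b|01⟩ + c|10⟩ + d|11⟩, it is a product state iff ad − bc = 0.
Here (a, b, c, d) = (-0.2978, -0.2978, (-0.5776 - 0.2786i), (-0.5776 - 0.2786i)): ad − bc = (-0.2978)(-0.5776 - 0.2786i) − (-0.2978)(-0.5776 - 0.2786i) = 0, so the state is separable.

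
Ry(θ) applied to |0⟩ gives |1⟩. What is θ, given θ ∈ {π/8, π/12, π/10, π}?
π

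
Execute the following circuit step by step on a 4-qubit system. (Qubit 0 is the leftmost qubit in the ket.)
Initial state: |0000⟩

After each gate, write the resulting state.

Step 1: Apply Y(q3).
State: i|0001⟩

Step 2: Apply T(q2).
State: i|0001⟩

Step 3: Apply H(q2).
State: (1/√2)i|0001⟩ + (1/√2)i|0011⟩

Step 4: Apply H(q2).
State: i|0001⟩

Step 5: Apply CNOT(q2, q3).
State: i|0001⟩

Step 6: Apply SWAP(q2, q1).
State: i|0001⟩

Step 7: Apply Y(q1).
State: -|0101⟩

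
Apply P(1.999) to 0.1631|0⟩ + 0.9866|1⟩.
0.1631|0⟩ + (-0.4097 + 0.8975i)|1⟩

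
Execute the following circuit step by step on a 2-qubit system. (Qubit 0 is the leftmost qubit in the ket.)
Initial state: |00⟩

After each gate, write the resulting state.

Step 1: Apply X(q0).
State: |10⟩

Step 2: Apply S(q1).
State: |10⟩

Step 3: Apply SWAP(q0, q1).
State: |01⟩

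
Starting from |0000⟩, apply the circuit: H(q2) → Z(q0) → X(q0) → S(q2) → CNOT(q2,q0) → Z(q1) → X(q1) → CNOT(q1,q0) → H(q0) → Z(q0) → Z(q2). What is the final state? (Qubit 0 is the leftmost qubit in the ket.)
1/2|0100⟩ - (1/2)i|0110⟩ - 1/2|1100⟩ - (1/2)i|1110⟩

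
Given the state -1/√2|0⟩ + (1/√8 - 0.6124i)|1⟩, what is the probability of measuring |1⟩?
0.5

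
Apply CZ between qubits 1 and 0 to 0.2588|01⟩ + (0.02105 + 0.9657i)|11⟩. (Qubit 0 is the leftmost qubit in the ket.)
0.2588|01⟩ + (-0.02105 - 0.9657i)|11⟩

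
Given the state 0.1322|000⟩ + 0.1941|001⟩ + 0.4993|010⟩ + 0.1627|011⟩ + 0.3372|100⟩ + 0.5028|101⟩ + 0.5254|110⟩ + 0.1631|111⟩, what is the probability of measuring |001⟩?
0.03767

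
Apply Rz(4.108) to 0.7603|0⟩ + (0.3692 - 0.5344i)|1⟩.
(-0.3532 - 0.6733i)|0⟩ + (0.3017 + 0.5752i)|1⟩

Rz(4.108) = [[e^(−iθ/2), 0], [0, e^(iθ/2)]] with e^(±iθ/2) = cos(θ/2) ± i·sin(θ/2); θ = 4.108, cos(θ/2) ≈ -0.464618, sin(θ/2) ≈ 0.885511.
With a = amp(|0⟩) = 0.7603 and b = amp(|1⟩) = (0.3692 - 0.5344i):
new amp(|0⟩) = (-0.464618 - 0.885511i)·a = (-0.3532 - 0.6733i)
new amp(|1⟩) = (-0.464618 + 0.885511i)·b = (0.3017 + 0.5752i)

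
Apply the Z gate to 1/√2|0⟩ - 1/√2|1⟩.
1/√2|0⟩ + 1/√2|1⟩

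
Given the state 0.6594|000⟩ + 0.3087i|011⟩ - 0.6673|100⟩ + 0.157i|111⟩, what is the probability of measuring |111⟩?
0.02465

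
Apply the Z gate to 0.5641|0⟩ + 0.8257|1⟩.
0.5641|0⟩ - 0.8257|1⟩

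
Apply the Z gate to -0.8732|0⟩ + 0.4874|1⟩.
-0.8732|0⟩ - 0.4874|1⟩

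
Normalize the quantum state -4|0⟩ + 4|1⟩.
-1/√2|0⟩ + 1/√2|1⟩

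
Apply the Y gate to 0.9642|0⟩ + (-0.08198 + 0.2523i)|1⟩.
(0.2523 + 0.08198i)|0⟩ + 0.9642i|1⟩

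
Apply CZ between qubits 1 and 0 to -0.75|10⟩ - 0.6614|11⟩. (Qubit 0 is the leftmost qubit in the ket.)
-0.75|10⟩ + 0.6614|11⟩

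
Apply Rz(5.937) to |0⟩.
(-0.9851 - 0.1722i)|0⟩

Rz(5.937) = [[e^(−iθ/2), 0], [0, e^(iθ/2)]] with e^(±iθ/2) = cos(θ/2) ± i·sin(θ/2); θ = 5.937, cos(θ/2) ≈ -0.985057, sin(θ/2) ≈ 0.17223.
With a = amp(|0⟩) = 1 and b = amp(|1⟩) = 0:
new amp(|0⟩) = (-0.985057 - 0.17223i)·a = (-0.9851 - 0.1722i)
new amp(|1⟩) = (-0.985057 + 0.17223i)·b = 0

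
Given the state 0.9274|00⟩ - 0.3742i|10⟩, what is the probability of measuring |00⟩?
0.8601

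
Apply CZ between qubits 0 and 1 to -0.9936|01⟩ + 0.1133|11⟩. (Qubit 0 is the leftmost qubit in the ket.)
-0.9936|01⟩ - 0.1133|11⟩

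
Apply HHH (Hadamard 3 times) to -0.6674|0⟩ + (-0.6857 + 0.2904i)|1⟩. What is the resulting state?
(-0.9568 + 0.2053i)|0⟩ + (0.01294 - 0.2053i)|1⟩

H² = I, so H^3 = H: a single Hadamard. With (a, b) = (-0.6674, (-0.6857 + 0.2904i)), H gives ((a + b)/√2, (a − b)/√2) = ((-0.9568 + 0.2053i), (0.01294 - 0.2053i)).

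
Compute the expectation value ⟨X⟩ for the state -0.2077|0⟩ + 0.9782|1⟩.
-0.4063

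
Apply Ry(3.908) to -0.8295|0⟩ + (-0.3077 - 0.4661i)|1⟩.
(0.5955 + 0.4323i)|0⟩ + (-0.6543 + 0.1743i)|1⟩

Ry(3.908) = [[cos(θ/2), −sin(θ/2)], [sin(θ/2), cos(θ/2)]]; θ = 3.908, cos(θ/2) ≈ -0.373894, sin(θ/2) ≈ 0.927472.
With a = amp(|0⟩) = -0.8295 and b = amp(|1⟩) = (-0.3077 - 0.4661i):
new amp(|0⟩) = (-0.373894)·a + (-0.927472)·b = (0.5955 + 0.4323i)
new amp(|1⟩) = (0.927472)·a + (-0.373894)·b = (-0.6543 + 0.1743i)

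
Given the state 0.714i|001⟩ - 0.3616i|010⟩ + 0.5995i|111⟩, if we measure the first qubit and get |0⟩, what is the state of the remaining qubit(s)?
0.8921i|01⟩ - 0.4518i|10⟩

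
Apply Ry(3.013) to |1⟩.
-0.9979|0⟩ + 0.06425|1⟩

Ry(3.013) = [[cos(θ/2), −sin(θ/2)], [sin(θ/2), cos(θ/2)]]; θ = 3.013, cos(θ/2) ≈ 0.064252, sin(θ/2) ≈ 0.997934.
With a = amp(|0⟩) = 0 and b = amp(|1⟩) = 1:
new amp(|0⟩) = (0.064252)·a + (-0.997934)·b = -0.9979
new amp(|1⟩) = (0.997934)·a + (0.064252)·b = 0.06425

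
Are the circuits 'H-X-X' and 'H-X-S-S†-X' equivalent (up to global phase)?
Yes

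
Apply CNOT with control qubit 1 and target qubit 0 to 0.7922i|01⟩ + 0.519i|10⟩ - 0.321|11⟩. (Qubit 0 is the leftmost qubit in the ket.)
-0.321|01⟩ + 0.519i|10⟩ + 0.7922i|11⟩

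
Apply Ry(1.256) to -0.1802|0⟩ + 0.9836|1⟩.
-0.7237|0⟩ + 0.6901|1⟩

Ry(1.256) = [[cos(θ/2), −sin(θ/2)], [sin(θ/2), cos(θ/2)]]; θ = 1.256, cos(θ/2) ≈ 0.809204, sin(θ/2) ≈ 0.587528.
With a = amp(|0⟩) = -0.1802 and b = amp(|1⟩) = 0.9836:
new amp(|0⟩) = (0.809204)·a + (-0.587528)·b = -0.7237
new amp(|1⟩) = (0.587528)·a + (0.809204)·b = 0.6901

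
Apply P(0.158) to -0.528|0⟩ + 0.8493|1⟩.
-0.528|0⟩ + (0.8387 + 0.1336i)|1⟩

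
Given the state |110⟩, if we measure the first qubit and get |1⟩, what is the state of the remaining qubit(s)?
|10⟩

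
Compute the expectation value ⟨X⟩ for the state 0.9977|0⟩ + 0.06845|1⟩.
0.1366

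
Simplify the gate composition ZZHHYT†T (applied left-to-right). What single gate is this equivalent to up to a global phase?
Y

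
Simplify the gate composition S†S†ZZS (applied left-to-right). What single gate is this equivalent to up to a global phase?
S†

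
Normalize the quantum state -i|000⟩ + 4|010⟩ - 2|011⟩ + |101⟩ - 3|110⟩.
-0.1796i|000⟩ + 0.7184|010⟩ - 0.3592|011⟩ + 0.1796|101⟩ - 0.5388|110⟩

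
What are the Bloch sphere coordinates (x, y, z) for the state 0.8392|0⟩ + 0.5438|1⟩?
(0.9127, 0, 0.4085)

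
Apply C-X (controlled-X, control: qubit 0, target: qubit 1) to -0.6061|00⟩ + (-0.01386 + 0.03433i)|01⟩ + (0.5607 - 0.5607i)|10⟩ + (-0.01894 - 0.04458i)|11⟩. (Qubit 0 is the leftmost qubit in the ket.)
-0.6061|00⟩ + (-0.01386 + 0.03433i)|01⟩ + (-0.01894 - 0.04458i)|10⟩ + (0.5607 - 0.5607i)|11⟩

C-X leaves the control-|0⟩ kets |00⟩, |01⟩ unchanged and applies X to qubit 1 on the control-|1⟩ pair (|10⟩, |11⟩).
X = [[0, 1], [1, 0]].
With a = amp(|10⟩) = (0.5607 - 0.5607i) and b = amp(|11⟩) = (-0.01894 - 0.04458i):
new amp(|10⟩) = (1)·b = (-0.01894 - 0.04458i)
new amp(|11⟩) = (1)·a = (0.5607 - 0.5607i)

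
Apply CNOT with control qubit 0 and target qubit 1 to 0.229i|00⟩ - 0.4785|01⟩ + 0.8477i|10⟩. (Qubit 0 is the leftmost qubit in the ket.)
0.229i|00⟩ - 0.4785|01⟩ + 0.8477i|11⟩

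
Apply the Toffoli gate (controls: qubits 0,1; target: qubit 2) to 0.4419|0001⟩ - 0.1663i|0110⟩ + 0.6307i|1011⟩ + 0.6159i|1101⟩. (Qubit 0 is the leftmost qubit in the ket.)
0.4419|0001⟩ - 0.1663i|0110⟩ + 0.6307i|1011⟩ + 0.6159i|1111⟩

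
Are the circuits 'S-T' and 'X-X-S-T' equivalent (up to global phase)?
Yes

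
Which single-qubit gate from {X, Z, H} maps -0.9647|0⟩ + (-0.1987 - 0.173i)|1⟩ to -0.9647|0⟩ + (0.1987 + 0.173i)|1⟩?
Z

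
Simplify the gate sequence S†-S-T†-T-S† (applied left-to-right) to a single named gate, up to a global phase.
S†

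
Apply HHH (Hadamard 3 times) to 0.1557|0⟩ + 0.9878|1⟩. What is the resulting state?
0.8086|0⟩ - 0.5884|1⟩

H² = I, so H^3 = H: a single Hadamard. With (a, b) = (0.1557, 0.9878), H gives ((a + b)/√2, (a − b)/√2) = (0.8086, -0.5884).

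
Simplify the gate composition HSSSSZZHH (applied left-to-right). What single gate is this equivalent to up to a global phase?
H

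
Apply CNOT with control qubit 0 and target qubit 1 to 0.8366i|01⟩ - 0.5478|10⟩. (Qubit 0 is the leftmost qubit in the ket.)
0.8366i|01⟩ - 0.5478|11⟩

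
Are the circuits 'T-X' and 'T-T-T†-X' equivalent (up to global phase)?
Yes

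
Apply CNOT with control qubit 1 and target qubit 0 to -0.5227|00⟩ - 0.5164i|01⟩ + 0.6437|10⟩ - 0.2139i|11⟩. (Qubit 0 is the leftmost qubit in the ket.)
-0.5227|00⟩ - 0.2139i|01⟩ + 0.6437|10⟩ - 0.5164i|11⟩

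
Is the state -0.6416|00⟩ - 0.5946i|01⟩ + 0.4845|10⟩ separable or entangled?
Entangled

Writing the state as a|00⟩ + b|01⟩ + c|10⟩ + d|11⟩, it is a product state iff ad − bc = 0.
Here (a, b, c, d) = (-0.6416, -0.5946i, 0.4845, 0): ad − bc = (-0.6416)(0) − (-0.5946i)(0.4845) = 0.2881i ≠ 0, so the state is entangled.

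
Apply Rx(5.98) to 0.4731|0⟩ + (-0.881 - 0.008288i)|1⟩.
(-0.4689 + 0.133i)|0⟩ + (0.8709 - 0.06325i)|1⟩

Rx(5.98) = [[cos(θ/2), −i·sin(θ/2)], [−i·sin(θ/2), cos(θ/2)]]; θ = 5.98, cos(θ/2) ≈ -0.988532, sin(θ/2) ≈ 0.151013.
With a = amp(|0⟩) = 0.4731 and b = amp(|1⟩) = (-0.881 - 0.008288i):
new amp(|0⟩) = (-0.988532)·a + (-0.151013i)·b = (-0.4689 + 0.133i)
new amp(|1⟩) = (-0.151013i)·a + (-0.988532)·b = (0.8709 - 0.06325i)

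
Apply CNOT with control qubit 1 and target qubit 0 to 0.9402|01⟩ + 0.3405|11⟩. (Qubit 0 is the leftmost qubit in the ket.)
0.3405|01⟩ + 0.9402|11⟩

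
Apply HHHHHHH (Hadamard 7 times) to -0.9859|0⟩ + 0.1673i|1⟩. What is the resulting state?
(-0.6971 + 0.1183i)|0⟩ + (-0.6971 - 0.1183i)|1⟩

H² = I, so H^7 = H: a single Hadamard. With (a, b) = (-0.9859, 0.1673i), H gives ((a + b)/√2, (a − b)/√2) = ((-0.6971 + 0.1183i), (-0.6971 - 0.1183i)).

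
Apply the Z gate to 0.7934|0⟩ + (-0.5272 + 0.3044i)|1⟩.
0.7934|0⟩ + (0.5272 - 0.3044i)|1⟩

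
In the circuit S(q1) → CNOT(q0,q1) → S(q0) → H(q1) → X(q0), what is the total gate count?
5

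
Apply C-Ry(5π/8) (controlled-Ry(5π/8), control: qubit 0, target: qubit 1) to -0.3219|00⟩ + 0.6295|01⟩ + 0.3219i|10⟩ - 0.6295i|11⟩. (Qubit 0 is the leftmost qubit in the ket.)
-0.3219|00⟩ + 0.6295|01⟩ + 0.7022i|10⟩ - 0.08208i|11⟩

C-Ry(5π/8) leaves the control-|0⟩ kets |00⟩, |01⟩ unchanged and applies Ry(5π/8) to qubit 1 on the control-|1⟩ pair (|10⟩, |11⟩).
Ry(5π/8) = [[cos(θ/2), −sin(θ/2)], [sin(θ/2), cos(θ/2)]]; θ = 5π/8, cos(θ/2) ≈ 0.55557, sin(θ/2) ≈ 0.83147.
With a = amp(|10⟩) = 0.3219i and b = amp(|11⟩) = -0.6295i:
new amp(|10⟩) = (0.55557)·a + (-0.83147)·b = 0.7022i
new amp(|11⟩) = (0.83147)·a + (0.55557)·b = -0.08208i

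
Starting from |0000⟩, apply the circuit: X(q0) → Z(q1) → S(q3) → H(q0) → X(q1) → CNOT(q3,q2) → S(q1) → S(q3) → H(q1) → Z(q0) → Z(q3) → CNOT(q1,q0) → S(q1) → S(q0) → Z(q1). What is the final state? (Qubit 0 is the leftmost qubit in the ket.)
(1/2)i|0000⟩ - 1/2|0100⟩ - 1/2|1000⟩ - (1/2)i|1100⟩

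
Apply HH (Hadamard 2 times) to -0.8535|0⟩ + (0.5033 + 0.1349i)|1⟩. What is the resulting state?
-0.8535|0⟩ + (0.5033 + 0.1349i)|1⟩

H² = I, so an even number of Hadamards cancels: H^2 = I and the state is unchanged.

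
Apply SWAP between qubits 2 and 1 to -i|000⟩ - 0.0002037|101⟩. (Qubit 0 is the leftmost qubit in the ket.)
-i|000⟩ - 0.0002037|110⟩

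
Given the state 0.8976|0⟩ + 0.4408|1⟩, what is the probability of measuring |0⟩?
0.8057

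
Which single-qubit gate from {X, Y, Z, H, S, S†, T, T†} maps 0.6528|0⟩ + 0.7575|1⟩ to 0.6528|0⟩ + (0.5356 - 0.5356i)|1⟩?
T†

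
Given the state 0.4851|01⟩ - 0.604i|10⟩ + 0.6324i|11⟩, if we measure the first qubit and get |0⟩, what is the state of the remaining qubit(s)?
|1⟩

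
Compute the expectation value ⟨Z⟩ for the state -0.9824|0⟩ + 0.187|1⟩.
0.9301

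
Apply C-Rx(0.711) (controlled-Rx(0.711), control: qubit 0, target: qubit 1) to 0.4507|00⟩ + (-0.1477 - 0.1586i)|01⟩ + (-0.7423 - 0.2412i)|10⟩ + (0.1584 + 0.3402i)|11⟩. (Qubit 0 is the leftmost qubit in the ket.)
0.4507|00⟩ + (-0.1477 - 0.1586i)|01⟩ + (-0.5775 - 0.2813i)|10⟩ + (0.06454 + 0.5773i)|11⟩

C-Rx(0.711) leaves the control-|0⟩ kets |00⟩, |01⟩ unchanged and applies Rx(0.711) to qubit 1 on the control-|1⟩ pair (|10⟩, |11⟩).
Rx(0.711) = [[cos(θ/2), −i·sin(θ/2)], [−i·sin(θ/2), cos(θ/2)]]; θ = 0.711, cos(θ/2) ≈ 0.937473, sin(θ/2) ≈ 0.348059.
With a = amp(|10⟩) = (-0.7423 - 0.2412i) and b = amp(|11⟩) = (0.1584 + 0.3402i):
new amp(|10⟩) = (0.937473)·a + (-0.348059i)·b = (-0.5775 - 0.2813i)
new amp(|11⟩) = (-0.348059i)·a + (0.937473)·b = (0.06454 + 0.5773i)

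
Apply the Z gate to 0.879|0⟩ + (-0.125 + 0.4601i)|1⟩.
0.879|0⟩ + (0.125 - 0.4601i)|1⟩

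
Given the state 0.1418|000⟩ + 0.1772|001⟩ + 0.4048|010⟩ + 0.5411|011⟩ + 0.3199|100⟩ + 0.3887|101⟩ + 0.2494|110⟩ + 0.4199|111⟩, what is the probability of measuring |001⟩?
0.0314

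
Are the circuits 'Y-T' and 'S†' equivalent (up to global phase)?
No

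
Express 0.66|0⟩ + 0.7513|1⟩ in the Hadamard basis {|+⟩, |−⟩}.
0.9979|+⟩ - 0.06456|−⟩

With |ψ⟩ = α|0⟩ + β|1⟩, the Hadamard-basis coefficients are ⟨+|ψ⟩ = (α + β)/√2 and ⟨−|ψ⟩ = (α − β)/√2.
Here α = 0.66, β = 0.7513: (α + β)/√2 = 0.9979, (α − β)/√2 = -0.06456.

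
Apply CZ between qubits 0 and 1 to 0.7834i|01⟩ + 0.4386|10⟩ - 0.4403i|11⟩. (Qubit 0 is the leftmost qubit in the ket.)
0.7834i|01⟩ + 0.4386|10⟩ + 0.4403i|11⟩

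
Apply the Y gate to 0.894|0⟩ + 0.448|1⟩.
-0.448i|0⟩ + 0.894i|1⟩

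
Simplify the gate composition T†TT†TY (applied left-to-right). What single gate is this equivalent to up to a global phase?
Y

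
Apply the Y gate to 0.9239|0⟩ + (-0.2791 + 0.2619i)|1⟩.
(0.2619 + 0.2791i)|0⟩ + 0.9239i|1⟩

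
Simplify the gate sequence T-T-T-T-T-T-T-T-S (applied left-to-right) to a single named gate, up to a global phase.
S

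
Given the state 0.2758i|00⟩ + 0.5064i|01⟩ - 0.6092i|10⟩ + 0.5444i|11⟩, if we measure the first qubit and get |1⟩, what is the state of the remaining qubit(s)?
-0.7457i|0⟩ + 0.6663i|1⟩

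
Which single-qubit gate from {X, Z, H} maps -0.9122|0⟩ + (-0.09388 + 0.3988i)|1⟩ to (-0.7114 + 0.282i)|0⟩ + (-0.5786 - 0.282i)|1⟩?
H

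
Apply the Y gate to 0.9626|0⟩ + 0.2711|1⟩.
-0.2711i|0⟩ + 0.9626i|1⟩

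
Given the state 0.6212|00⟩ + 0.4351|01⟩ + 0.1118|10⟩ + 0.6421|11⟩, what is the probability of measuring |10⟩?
0.0125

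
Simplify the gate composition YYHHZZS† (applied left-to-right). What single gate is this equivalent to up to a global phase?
S†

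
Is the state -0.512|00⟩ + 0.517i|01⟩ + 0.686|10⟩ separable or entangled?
Entangled

Writing the state as a|00⟩ + b|01⟩ + c|10⟩ + d|11⟩, it is a product state iff ad − bc = 0.
Here (a, b, c, d) = (-0.512, 0.517i, 0.686, 0): ad − bc = (-0.512)(0) − (0.517i)(0.686) = -0.3547i ≠ 0, so the state is entangled.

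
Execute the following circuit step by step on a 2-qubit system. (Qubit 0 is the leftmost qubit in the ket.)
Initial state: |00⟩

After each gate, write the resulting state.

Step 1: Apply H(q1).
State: 1/√2|00⟩ + 1/√2|01⟩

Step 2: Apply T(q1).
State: 1/√2|00⟩ + (1/2 + (1/2)i)|01⟩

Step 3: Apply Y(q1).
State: (1/2 - (1/2)i)|00⟩ + (1/√2)i|01⟩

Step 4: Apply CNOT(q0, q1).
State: (1/2 - (1/2)i)|00⟩ + (1/√2)i|01⟩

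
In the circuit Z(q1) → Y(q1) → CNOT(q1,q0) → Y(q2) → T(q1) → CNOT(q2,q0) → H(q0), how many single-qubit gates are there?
5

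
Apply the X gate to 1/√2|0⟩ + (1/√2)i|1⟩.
(1/√2)i|0⟩ + 1/√2|1⟩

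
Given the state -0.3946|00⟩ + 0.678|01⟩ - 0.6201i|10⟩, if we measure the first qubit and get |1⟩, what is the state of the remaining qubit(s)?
-i|0⟩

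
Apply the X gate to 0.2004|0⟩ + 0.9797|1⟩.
0.9797|0⟩ + 0.2004|1⟩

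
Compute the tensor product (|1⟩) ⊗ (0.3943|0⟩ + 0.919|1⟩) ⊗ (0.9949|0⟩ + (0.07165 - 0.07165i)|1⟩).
0.3923|100⟩ + (0.02825 - 0.02825i)|101⟩ + 0.9143|110⟩ + (0.06585 - 0.06585i)|111⟩

amp(|b₁b₂…⟩) = product of the factor amplitudes for bits b₁, b₂, …; only kets whose every factor amplitude is nonzero survive.
|100⟩: (1)(0.3943)(0.9949) = 0.3923
|101⟩: (1)(0.3943)(0.07165 - 0.07165i) = (0.02825 - 0.02825i)
|110⟩: (1)(0.919)(0.9949) = 0.9143
|111⟩: (1)(0.919)(0.07165 - 0.07165i) = (0.06585 - 0.06585i)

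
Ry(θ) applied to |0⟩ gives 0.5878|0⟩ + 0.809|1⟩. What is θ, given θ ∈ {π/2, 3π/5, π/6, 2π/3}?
3π/5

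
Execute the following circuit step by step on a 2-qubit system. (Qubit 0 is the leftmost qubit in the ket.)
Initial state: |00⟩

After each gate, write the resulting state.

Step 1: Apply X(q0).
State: |10⟩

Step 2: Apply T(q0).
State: (1/√2 + (1/√2)i)|10⟩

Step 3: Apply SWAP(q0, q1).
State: (1/√2 + (1/√2)i)|01⟩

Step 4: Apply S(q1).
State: (-1/√2 + (1/√2)i)|01⟩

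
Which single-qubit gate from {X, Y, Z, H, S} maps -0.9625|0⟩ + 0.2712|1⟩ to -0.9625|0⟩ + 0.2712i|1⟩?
S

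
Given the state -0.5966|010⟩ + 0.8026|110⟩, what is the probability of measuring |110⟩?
0.6442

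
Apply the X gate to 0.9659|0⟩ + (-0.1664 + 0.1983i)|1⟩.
(-0.1664 + 0.1983i)|0⟩ + 0.9659|1⟩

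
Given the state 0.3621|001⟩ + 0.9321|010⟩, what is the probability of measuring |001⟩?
0.1311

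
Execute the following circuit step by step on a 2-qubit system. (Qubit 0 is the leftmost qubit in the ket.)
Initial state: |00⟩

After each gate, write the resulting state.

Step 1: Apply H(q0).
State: 1/√2|00⟩ + 1/√2|10⟩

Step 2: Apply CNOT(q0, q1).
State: 1/√2|00⟩ + 1/√2|11⟩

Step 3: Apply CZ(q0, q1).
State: 1/√2|00⟩ - 1/√2|11⟩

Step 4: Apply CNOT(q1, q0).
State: 1/√2|00⟩ - 1/√2|01⟩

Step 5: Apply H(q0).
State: 1/2|00⟩ - 1/2|01⟩ + 1/2|10⟩ - 1/2|11⟩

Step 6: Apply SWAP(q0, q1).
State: 1/2|00⟩ + 1/2|01⟩ - 1/2|10⟩ - 1/2|11⟩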